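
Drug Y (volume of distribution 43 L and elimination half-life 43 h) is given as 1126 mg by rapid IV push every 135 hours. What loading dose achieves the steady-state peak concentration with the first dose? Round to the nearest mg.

f = (1/2)^(135/43) ≈ 0.113476; accumulation ratio R = 1/(1−f) ≈ 1.12800.
Loading dose to hit Cmax,ss on first dose: D_load = D_maint·R ≈ 1126 × 1.12800 ≈ 1270.13 mg.

1270 mg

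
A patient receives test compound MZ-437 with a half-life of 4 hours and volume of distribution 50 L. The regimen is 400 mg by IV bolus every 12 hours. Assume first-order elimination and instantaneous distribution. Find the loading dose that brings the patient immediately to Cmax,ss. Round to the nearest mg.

457 mg

f = (1/2)^(12/4) ≈ 0.125000; accumulation ratio R = 1/(1−f) ≈ 1.14286.
Loading dose to hit Cmax,ss on first dose: D_load = D_maint·R ≈ 400 × 1.14286 ≈ 457.14 mg.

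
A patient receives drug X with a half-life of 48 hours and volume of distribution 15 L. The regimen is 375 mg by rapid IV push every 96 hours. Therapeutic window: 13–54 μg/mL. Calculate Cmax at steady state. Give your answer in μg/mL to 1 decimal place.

τ = 96 h = 2 half-lives, so f = (1/2)^2 = 0.25.
At steady state, R = 1/(1 − 0.25) = 4/3.
Single-dose peak C₀ = D/Vd = 375/15 = 25 μg/mL.
Steady-state peak Cmax,ss = C₀·R = 25 × 4/3 ≈ 33.333 μg/mL.
Peak 33.3 μg/mL vs MTC 54 μg/mL: below toxic threshold.

33.3 μg/mL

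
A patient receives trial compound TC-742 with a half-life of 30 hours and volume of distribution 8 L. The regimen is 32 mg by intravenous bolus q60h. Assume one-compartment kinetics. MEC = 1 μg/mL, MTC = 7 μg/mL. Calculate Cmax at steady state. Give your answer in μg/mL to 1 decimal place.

τ = 60 h = 2 half-lives, so f = (1/2)^2 = 0.25.
Accumulation ratio R = 1/(1 − f) = 1/0.75 = 4/3.
Single-dose peak C₀ = D/Vd = 32/8 = 4 μg/mL.
Steady-state peak Cmax,ss = C₀·R = 4 × 4/3 ≈ 5.333 μg/mL.
Peak 5.3 μg/mL vs MTC 7 μg/mL: below toxic threshold.

5.3 μg/mL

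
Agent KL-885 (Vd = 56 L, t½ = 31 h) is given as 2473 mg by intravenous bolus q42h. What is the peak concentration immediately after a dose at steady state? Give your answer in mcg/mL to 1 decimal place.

τ/t½ = 42/31 ≈ 1.3548, so fraction remaining f = (1/2)^(42/31) ≈ 0.3910.
Accumulation ratio R = 1/(1 − f) ≈ 1/0.6090 ≈ 1.6420.
Each bolus raises the concentration by D/Vd = 2473/56 ≈ 44.161 mcg/mL.
Steady-state peak Cmax,ss = C₀·R ≈ 44.161 × 1.6420 ≈ 72.512 mcg/mL.

72.5 mcg/mL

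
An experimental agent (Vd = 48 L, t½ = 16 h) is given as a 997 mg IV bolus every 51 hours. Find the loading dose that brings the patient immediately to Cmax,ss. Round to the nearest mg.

1120 mg

f = (1/2)^(51/16) ≈ 0.109766; accumulation ratio R = 1/(1−f) ≈ 1.12330.
Loading dose to hit Cmax,ss on first dose: D_load = D_maint·R ≈ 997 × 1.12330 ≈ 1119.93 mg.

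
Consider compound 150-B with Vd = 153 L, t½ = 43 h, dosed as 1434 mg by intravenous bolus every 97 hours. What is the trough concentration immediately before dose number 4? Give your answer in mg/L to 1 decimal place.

2.5 mg/L

f = (1/2)^(τ/t½) = (1/2)^(97/43) ≈ 0.2094.
C₀ = D/Vd = 1434/153 ≈ 9.373 mg/L.
Before the 4th dose, 3 doses have been given. Superposition: Cmin = C₀·(f + f² + … + f^3).
≈ 9.373 × (0.2094 + 0.0438 + 0.0092) ≈ 9.373 × 0.2624 ≈ 2.459 mg/L.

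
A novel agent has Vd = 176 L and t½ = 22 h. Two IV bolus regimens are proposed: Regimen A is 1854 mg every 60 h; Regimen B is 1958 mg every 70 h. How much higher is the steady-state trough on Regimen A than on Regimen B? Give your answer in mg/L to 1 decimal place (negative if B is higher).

Regimen A: f = (1/2)^(60/22) ≈ 0.1510; Cmin,ss = (1854/176)·f/(1−f) ≈ 1.874 mg/L.
Regimen B: f = (1/2)^(70/22) ≈ 0.1102; Cmin,ss = (1958/176)·f/(1−f) ≈ 1.378 mg/L.
Difference ≈ 1.874 − 1.378 ≈ 0.496 mg/L.

0.5 mg/L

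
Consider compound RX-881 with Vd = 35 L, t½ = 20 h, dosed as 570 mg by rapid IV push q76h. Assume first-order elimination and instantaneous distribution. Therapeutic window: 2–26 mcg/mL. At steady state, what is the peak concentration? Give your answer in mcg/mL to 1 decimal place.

17.5 mcg/mL

k = ln2/t½ = ln2/20 ≈ 0.034657 h⁻¹; fraction remaining f = e^(−kτ) = e^(−0.034657×76) ≈ 0.0718.
At steady state, accumulation factor R = 1/(1 − e^(−kτ)) ≈ 1.0774.
Single-dose peak C₀ = D/Vd = 570/35 ≈ 16.286 mcg/mL.
Steady-state peak Cmax,ss = C₀·R ≈ 16.286 × 1.0774 ≈ 17.547 mcg/mL.
Peak 17.5 mcg/mL vs MTC 26 mcg/mL: below toxic threshold.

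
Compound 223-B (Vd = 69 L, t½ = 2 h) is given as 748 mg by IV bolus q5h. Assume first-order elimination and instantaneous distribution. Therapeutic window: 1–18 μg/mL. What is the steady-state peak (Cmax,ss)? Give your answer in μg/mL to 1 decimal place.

13.2 μg/mL

Over one 5-h interval, 5/2 ≈ 2.5 half-lives elapse, leaving f ≈ 0.1768 of each dose.
Accumulation ratio R = 1/(1 − f) ≈ 1/0.8232 ≈ 1.2148.
Single-dose peak C₀ = D/Vd = 748/69 ≈ 10.841 μg/mL.
Steady-state peak Cmax,ss = C₀·R ≈ 10.841 × 1.2148 ≈ 13.170 μg/mL.
Peak 13.2 μg/mL vs MTC 18 μg/mL: below toxic threshold.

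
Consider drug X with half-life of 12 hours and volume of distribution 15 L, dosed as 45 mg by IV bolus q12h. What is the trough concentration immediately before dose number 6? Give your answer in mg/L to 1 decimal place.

2.9 mg/L

f = (1/2)^(τ/t½) = (1/2)^(12/12) ≈ 0.5000.
C₀ = D/Vd = 45/15 ≈ 3.000 mg/L.
Before the 6th dose, 5 doses have been given. Superposition: Cmin = C₀·(f + f² + … + f^5).
≈ 3.000 × (0.5000 + 0.2500 + 0.1250 + 0.0625 + 0.0313) ≈ 3.000 × 0.9688 ≈ 2.906 mg/L.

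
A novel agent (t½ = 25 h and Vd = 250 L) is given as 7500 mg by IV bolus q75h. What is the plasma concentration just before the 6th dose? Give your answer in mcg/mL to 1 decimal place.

f = (1/2)^(τ/t½) = (1/2)^(75/25) ≈ 0.1250.
C₀ = D/Vd = 7500/250 ≈ 30.000 mcg/mL.
Before the 6th dose, 5 doses have been given. Superposition: Cmin = C₀·(f + f² + … + f^5).
≈ 30.000 × (0.1250 + 0.0156 + 0.0020 + 0.0002 + 0.0000) ≈ 30.000 × 0.1428 ≈ 4.284 mcg/mL.

4.3 mcg/mL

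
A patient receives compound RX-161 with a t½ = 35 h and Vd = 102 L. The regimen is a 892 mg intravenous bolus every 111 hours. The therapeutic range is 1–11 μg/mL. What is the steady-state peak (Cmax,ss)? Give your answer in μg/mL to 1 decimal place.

τ/t½ = 111/35 ≈ 3.1714, so fraction remaining f = (1/2)^(111/35) ≈ 0.1110.
Accumulation ratio R = 1/(1 − f) ≈ 1/0.8890 ≈ 1.1249.
Each bolus raises the concentration by D/Vd = 892/102 ≈ 8.745 μg/mL.
Steady-state peak Cmax,ss = C₀·R ≈ 8.745 × 1.1249 ≈ 9.837 μg/mL.
Peak 9.8 μg/mL vs MTC 11 μg/mL: below toxic threshold.

9.8 μg/mL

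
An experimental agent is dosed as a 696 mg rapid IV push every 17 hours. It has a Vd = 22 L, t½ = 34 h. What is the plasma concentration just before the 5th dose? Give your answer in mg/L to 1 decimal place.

f = (1/2)^(τ/t½) = (1/2)^(17/34) ≈ 0.7071.
C₀ = D/Vd = 696/22 ≈ 31.636 mg/L.
Before the 5th dose, 4 doses have been given. Superposition: Cmin = C₀·(f + f² + … + f^4).
≈ 31.636 × (0.7071 + 0.5000 + 0.3535 + 0.2500) ≈ 31.636 × 1.8106 ≈ 57.280 mg/L.

57.3 mg/L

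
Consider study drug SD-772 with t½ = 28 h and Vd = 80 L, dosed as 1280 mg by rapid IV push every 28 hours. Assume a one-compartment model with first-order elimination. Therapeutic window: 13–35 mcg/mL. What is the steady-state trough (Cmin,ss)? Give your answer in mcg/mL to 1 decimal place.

16.0 mcg/mL

τ = 28 h = 1 half-life, so f = (1/2)^1 = 0.5.
Accumulation ratio R = 1/(1 − f) = 1/0.5 = 2/1.
Single-dose peak C₀ = D/Vd = 1280/80 = 16 mcg/mL.
Steady-state peak Cmax,ss = C₀·R = 16 × 2/1 ≈ 32.000 mcg/mL.
Steady-state trough Cmin,ss = Cmax,ss·f ≈ 32.000 × 0.5 ≈ 16.000 mcg/mL.
Trough 16.0 mcg/mL vs MEC 13 mcg/mL: adequate.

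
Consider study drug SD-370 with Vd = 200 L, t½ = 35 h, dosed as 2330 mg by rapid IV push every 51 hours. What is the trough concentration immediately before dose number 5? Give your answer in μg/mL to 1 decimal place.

6.6 μg/mL

f = (1/2)^(τ/t½) = (1/2)^(51/35) ≈ 0.3642.
C₀ = D/Vd = 2330/200 ≈ 11.650 μg/mL.
Before the 5th dose, 4 doses have been given. Superposition: Cmin = C₀·(f + f² + … + f^4).
≈ 11.650 × (0.3642 + 0.1326 + 0.0483 + 0.0176) ≈ 11.650 × 0.5627 ≈ 6.555 μg/mL.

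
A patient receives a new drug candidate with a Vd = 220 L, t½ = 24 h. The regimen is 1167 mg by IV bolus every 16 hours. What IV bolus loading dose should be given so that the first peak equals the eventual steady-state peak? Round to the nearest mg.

3154 mg

f = (1/2)^(16/24) ≈ 0.629961; accumulation ratio R = 1/(1−f) ≈ 2.70242.
Loading dose to hit Cmax,ss on first dose: D_load = D_maint·R ≈ 1167 × 2.70242 ≈ 3153.72 mg.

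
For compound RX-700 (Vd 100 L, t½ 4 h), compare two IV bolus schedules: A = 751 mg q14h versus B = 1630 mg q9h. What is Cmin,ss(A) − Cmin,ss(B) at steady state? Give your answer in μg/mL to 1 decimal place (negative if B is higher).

-3.6 μg/mL

Regimen A: f = (1/2)^(14/4) ≈ 0.0884; Cmin,ss = (751/100)·f/(1−f) ≈ 0.728 μg/mL.
Regimen B: f = (1/2)^(9/4) ≈ 0.2102; Cmin,ss = (1630/100)·f/(1−f) ≈ 4.338 μg/mL.
Difference ≈ 0.728 − 4.338 ≈ -3.610 μg/mL.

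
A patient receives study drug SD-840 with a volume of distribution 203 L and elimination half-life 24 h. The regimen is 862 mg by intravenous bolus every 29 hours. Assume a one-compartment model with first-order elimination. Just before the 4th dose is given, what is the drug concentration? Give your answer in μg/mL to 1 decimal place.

f = (1/2)^(τ/t½) = (1/2)^(29/24) ≈ 0.4328.
C₀ = D/Vd = 862/203 ≈ 4.246 μg/mL.
Before the 4th dose, 3 doses have been given. Superposition: Cmin = C₀·(f + f² + … + f^3).
≈ 4.246 × (0.4328 + 0.1873 + 0.0811) ≈ 4.246 × 0.7012 ≈ 2.977 μg/mL.

3.0 μg/mL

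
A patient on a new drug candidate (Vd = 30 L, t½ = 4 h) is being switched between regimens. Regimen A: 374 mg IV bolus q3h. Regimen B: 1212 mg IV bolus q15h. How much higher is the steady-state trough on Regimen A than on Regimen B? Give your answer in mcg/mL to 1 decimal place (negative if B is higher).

Regimen A: f = (1/2)^(3/4) ≈ 0.5946; Cmin,ss = (374/30)·f/(1−f) ≈ 18.285 mcg/mL.
Regimen B: f = (1/2)^(15/4) ≈ 0.0743; Cmin,ss = (1212/30)·f/(1−f) ≈ 3.243 mcg/mL.
Difference ≈ 18.285 − 3.243 ≈ 15.042 mcg/mL.

15.0 mcg/mL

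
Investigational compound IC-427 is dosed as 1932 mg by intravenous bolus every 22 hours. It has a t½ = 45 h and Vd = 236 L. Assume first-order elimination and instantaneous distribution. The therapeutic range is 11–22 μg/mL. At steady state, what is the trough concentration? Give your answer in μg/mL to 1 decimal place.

20.3 μg/mL

τ/t½ = 22/45 ≈ 0.48889, so fraction remaining f = (1/2)^(22/45) ≈ 0.7126.
Single-dose peak C₀ = D/Vd = 1932/236 ≈ 8.186 μg/mL.
Steady-state trough Cmin,ss = C₀·f/(1−f) ≈ 8.186 × 0.7126/0.2874 ≈ 20.297 μg/mL.
Trough 20.3 μg/mL vs MEC 11 μg/mL: adequate.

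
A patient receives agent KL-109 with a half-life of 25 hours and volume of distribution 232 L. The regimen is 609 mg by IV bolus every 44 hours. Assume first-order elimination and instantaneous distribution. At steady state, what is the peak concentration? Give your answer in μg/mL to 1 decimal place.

Over one 44-h interval, 44/25 ≈ 1.76 half-lives elapse, leaving f ≈ 0.2952 of each dose.
At steady state, accumulation factor R = 1/(1 − e^(−kτ)) ≈ 1.4188.
Each bolus raises the concentration by D/Vd = 609/232 ≈ 2.625 μg/mL.
Steady-state peak Cmax,ss = C₀·R ≈ 2.625 × 1.4188 ≈ 3.724 μg/mL.

3.7 μg/mL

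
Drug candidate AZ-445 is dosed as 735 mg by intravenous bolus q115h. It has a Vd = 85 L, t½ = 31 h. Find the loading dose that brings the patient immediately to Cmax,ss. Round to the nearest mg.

f = (1/2)^(115/31) ≈ 0.076432; accumulation ratio R = 1/(1−f) ≈ 1.08276.
Loading dose to hit Cmax,ss on first dose: D_load = D_maint·R ≈ 735 × 1.08276 ≈ 795.83 mg.

796 mg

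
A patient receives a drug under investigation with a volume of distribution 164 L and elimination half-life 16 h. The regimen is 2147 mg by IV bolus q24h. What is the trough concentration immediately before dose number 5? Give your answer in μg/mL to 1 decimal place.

7.0 μg/mL

f = (1/2)^(τ/t½) = (1/2)^(24/16) ≈ 0.3536.
C₀ = D/Vd = 2147/164 ≈ 13.091 μg/mL.
Before the 5th dose, 4 doses have been given. Superposition: Cmin = C₀·(f + f² + … + f^4).
≈ 13.091 × (0.3536 + 0.1250 + 0.0442 + 0.0156) ≈ 13.091 × 0.5384 ≈ 7.048 μg/mL.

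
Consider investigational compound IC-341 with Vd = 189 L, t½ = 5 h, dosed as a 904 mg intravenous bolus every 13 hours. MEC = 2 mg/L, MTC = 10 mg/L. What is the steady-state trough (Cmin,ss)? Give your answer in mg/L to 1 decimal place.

0.9 mg/L

Over one 13-h interval, 13/5 ≈ 2.6 half-lives elapse, leaving f ≈ 0.1649 of each dose.
Accumulation ratio R = 1/(1 − f) ≈ 1/0.8351 ≈ 1.1975.
Each bolus raises the concentration by D/Vd = 904/189 ≈ 4.783 mg/L.
Cmax,ss = C₀/(1 − f) ≈ 4.783/0.8351 ≈ 5.727 mg/L.
Steady-state trough Cmin,ss = Cmax,ss·f ≈ 5.727 × 0.1649 ≈ 0.944 mg/L.
Trough 0.9 mg/L vs MEC 2 mg/L: subtherapeutic.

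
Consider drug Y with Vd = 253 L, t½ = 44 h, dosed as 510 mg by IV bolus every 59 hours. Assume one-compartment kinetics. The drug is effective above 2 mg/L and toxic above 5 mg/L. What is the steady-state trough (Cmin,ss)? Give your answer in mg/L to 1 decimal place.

k = ln2/t½ = ln2/44 ≈ 0.015753 h⁻¹; fraction remaining f = e^(−kτ) = e^(−0.015753×59) ≈ 0.3948.
At steady state, accumulation factor R = 1/(1 − e^(−kτ)) ≈ 1.6523.
Each bolus raises the concentration by D/Vd = 510/253 ≈ 2.016 mg/L.
Cmax,ss = C₀/(1 − f) ≈ 2.016/0.6052 ≈ 3.331 mg/L.
One interval later, Cmin,ss = Cmax,ss·e^(−kτ) ≈ 3.331 × 0.3948 ≈ 1.315 mg/L.
Trough 1.3 mg/L vs MEC 2 mg/L: subtherapeutic.

1.3 mg/L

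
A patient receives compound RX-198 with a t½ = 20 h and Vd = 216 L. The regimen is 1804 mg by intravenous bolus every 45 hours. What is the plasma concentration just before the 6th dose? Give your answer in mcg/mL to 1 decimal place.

2.2 mcg/mL

f = (1/2)^(τ/t½) = (1/2)^(45/20) ≈ 0.2102.
C₀ = D/Vd = 1804/216 ≈ 8.352 mcg/mL.
Before the 6th dose, 5 doses have been given. Superposition: Cmin = C₀·(f + f² + … + f^5).
≈ 8.352 × (0.2102 + 0.0442 + 0.0093 + 0.0020 + 0.0004) ≈ 8.352 × 0.2661 ≈ 2.222 mcg/mL.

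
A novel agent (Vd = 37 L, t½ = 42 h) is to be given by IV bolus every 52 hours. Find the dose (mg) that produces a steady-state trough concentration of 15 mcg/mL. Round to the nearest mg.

754 mg

τ/t½ = 52/42 ≈ 1.2381, so f = (1/2)^(52/42) ≈ 0.423932.
Cmin,ss = (D/Vd)·f/(1−f), so D = Cmin,ss·Vd·(1−f)/f.
D = 15 × 37 × (1−f)/f ≈ 15 × 37 × 1.35887 ≈ 754.17 mg.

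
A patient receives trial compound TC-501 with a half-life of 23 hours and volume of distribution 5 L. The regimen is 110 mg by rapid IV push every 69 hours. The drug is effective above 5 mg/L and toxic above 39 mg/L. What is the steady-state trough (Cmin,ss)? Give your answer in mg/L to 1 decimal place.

The dosing interval is 3 half-lives, so f = 2^(−3) = 0.125.
Accumulation ratio R = 1/(1 − f) = 1/0.875 = 8/7.
Single-dose peak C₀ = D/Vd = 110/5 = 22 mg/L.
Steady-state peak Cmax,ss = C₀·R = 22 × 8/7 ≈ 25.143 mg/L.
Steady-state trough Cmin,ss = Cmax,ss·f ≈ 25.143 × 0.125 ≈ 3.143 mg/L.
Trough 3.1 mg/L vs MEC 5 mg/L: subtherapeutic.

3.1 mg/L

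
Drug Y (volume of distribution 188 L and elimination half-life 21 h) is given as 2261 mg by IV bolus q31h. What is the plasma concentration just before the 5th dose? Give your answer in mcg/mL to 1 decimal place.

6.6 mcg/mL

f = (1/2)^(τ/t½) = (1/2)^(31/21) ≈ 0.3594.
C₀ = D/Vd = 2261/188 ≈ 12.027 mcg/mL.
Before the 5th dose, 4 doses have been given. Superposition: Cmin = C₀·(f + f² + … + f^4).
≈ 12.027 × (0.3594 + 0.1292 + 0.0464 + 0.0167) ≈ 12.027 × 0.5517 ≈ 6.635 mcg/mL.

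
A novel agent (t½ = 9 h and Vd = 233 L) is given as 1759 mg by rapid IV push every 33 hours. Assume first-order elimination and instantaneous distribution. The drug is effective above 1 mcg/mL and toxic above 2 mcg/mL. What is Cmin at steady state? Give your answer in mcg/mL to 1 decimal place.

k = ln2/t½ = ln2/9 ≈ 0.077016 h⁻¹; fraction remaining f = e^(−kτ) = e^(−0.077016×33) ≈ 0.0787.
Accumulation ratio R = 1/(1 − f) ≈ 1/0.9213 ≈ 1.0854.
Each bolus raises the concentration by D/Vd = 1759/233 ≈ 7.549 mcg/mL.
Steady-state peak Cmax,ss = C₀·R ≈ 7.549 × 1.0854 ≈ 8.194 mcg/mL.
One interval later, Cmin,ss = Cmax,ss·e^(−kτ) ≈ 8.194 × 0.0787 ≈ 0.645 mcg/mL.
Trough 0.6 mcg/mL vs MEC 1 mcg/mL: subtherapeutic.

0.6 mcg/mL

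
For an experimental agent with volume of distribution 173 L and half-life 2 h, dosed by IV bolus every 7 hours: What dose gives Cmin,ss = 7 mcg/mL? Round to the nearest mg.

12490 mg

τ/t½ = 7/2 ≈ 3.5, so f = (1/2)^(7/2) ≈ 0.088388.
Cmin,ss = (D/Vd)·f/(1−f), so D = Cmin,ss·Vd·(1−f)/f.
D = 7 × 173 × (1−f)/f ≈ 7 × 173 × 10.31375 ≈ 12489.95 mg.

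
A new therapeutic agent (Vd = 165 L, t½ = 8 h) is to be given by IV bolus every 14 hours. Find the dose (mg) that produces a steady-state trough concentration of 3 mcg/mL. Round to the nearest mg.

τ/t½ = 14/8 ≈ 1.75, so f = (1/2)^(14/8) ≈ 0.297302.
Cmin,ss = (D/Vd)·f/(1−f), so D = Cmin,ss·Vd·(1−f)/f.
D = 3 × 165 × (1−f)/f ≈ 3 × 165 × 2.36358 ≈ 1169.97 mg.

1170 mg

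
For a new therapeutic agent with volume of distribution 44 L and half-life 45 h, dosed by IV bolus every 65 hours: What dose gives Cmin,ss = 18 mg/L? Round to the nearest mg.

1363 mg

τ/t½ = 65/45 ≈ 1.4444, so f = (1/2)^(65/45) ≈ 0.367434.
Cmin,ss = (D/Vd)·f/(1−f), so D = Cmin,ss·Vd·(1−f)/f.
D = 18 × 44 × (1−f)/f ≈ 18 × 44 × 1.72158 ≈ 1363.49 mg.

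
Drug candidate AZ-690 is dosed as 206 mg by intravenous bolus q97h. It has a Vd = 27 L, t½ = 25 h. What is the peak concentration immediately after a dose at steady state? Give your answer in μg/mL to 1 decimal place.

Over one 97-h interval, 97/25 ≈ 3.88 half-lives elapse, leaving f ≈ 0.0679 of each dose.
Accumulation ratio R = 1/(1 − f) ≈ 1/0.9321 ≈ 1.0728.
Each bolus raises the concentration by D/Vd = 206/27 ≈ 7.630 μg/mL.
Steady-state peak Cmax,ss = C₀·R ≈ 7.630 × 1.0728 ≈ 8.185 μg/mL.

8.2 μg/mL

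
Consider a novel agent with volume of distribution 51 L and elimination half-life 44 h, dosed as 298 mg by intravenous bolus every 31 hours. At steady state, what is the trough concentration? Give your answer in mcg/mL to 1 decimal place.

Over one 31-h interval, 31/44 ≈ 0.70455 half-lives elapse, leaving f ≈ 0.6136 of each dose.
Each bolus raises the concentration by D/Vd = 298/51 ≈ 5.843 mcg/mL.
Steady-state trough Cmin,ss = C₀·f/(1−f) ≈ 5.843 × 0.6136/0.3864 ≈ 9.279 mcg/mL.

9.3 mcg/mL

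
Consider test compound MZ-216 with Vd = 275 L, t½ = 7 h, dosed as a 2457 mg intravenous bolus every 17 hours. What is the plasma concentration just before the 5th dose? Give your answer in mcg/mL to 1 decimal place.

2.0 mcg/mL

f = (1/2)^(τ/t½) = (1/2)^(17/7) ≈ 0.1857.
C₀ = D/Vd = 2457/275 ≈ 8.935 mcg/mL.
Before the 5th dose, 4 doses have been given. Superposition: Cmin = C₀·(f + f² + … + f^4).
≈ 8.935 × (0.1857 + 0.0345 + 0.0064 + 0.0012) ≈ 8.935 × 0.2278 ≈ 2.035 mcg/mL.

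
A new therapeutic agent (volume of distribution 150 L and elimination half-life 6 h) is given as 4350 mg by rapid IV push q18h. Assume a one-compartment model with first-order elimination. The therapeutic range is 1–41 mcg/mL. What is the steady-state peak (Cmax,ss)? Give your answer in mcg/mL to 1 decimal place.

The dosing interval is 3 half-lives, so f = 2^(−3) = 0.125.
Accumulation ratio R = 1/(1 − f) = 1/0.875 = 8/7.
Single-dose peak C₀ = D/Vd = 4350/150 = 29 mcg/mL.
Steady-state peak Cmax,ss = C₀·R = 29 × 8/7 ≈ 33.143 mcg/mL.
Peak 33.1 mcg/mL vs MTC 41 mcg/mL: below toxic threshold.

33.1 mcg/mL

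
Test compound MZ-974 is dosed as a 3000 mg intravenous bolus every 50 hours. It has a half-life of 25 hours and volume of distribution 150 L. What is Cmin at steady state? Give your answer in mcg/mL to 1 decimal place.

The dosing interval is 2 half-lives, so f = 2^(−2) = 0.25.
Accumulation ratio R = 1/(1 − f) = 1/0.75 = 4/3.
Single-dose peak C₀ = D/Vd = 3000/150 = 20 mcg/mL.
Steady-state peak Cmax,ss = C₀·R = 20 × 4/3 ≈ 26.667 mcg/mL.
Steady-state trough Cmin,ss = Cmax,ss·f ≈ 26.667 × 0.25 ≈ 6.667 mcg/mL.

6.7 mcg/mL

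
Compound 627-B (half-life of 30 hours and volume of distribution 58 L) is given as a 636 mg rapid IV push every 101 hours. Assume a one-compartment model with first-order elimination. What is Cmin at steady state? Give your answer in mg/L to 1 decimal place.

1.2 mg/L

Over one 101-h interval, 101/30 ≈ 3.3667 half-lives elapse, leaving f ≈ 0.0969 of each dose.
Accumulation ratio R = 1/(1 − f) ≈ 1/0.9031 ≈ 1.1073.
Each bolus raises the concentration by D/Vd = 636/58 ≈ 10.966 mg/L.
Steady-state peak Cmax,ss = C₀·R ≈ 10.966 × 1.1073 ≈ 12.143 mg/L.
Steady-state trough Cmin,ss = Cmax,ss·f ≈ 12.143 × 0.0969 ≈ 1.177 mg/L.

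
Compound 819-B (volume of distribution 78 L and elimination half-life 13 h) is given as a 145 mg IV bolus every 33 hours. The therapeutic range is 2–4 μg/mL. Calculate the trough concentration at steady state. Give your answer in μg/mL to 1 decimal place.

Over one 33-h interval, 33/13 ≈ 2.5385 half-lives elapse, leaving f ≈ 0.1721 of each dose.
Accumulation ratio R = 1/(1 − f) ≈ 1/0.8279 ≈ 1.2079.
Single-dose peak C₀ = D/Vd = 145/78 ≈ 1.859 μg/mL.
Steady-state peak Cmax,ss = C₀·R ≈ 1.859 × 1.2079 ≈ 2.245 μg/mL.
Steady-state trough Cmin,ss = Cmax,ss·f ≈ 2.245 × 0.1721 ≈ 0.386 μg/mL.
Trough 0.4 μg/mL vs MEC 2 μg/mL: subtherapeutic.

0.4 μg/mL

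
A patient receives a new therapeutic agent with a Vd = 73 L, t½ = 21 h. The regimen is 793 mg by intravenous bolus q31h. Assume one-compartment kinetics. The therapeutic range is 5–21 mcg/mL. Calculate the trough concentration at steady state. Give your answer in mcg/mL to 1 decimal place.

Over one 31-h interval, 31/21 ≈ 1.4762 half-lives elapse, leaving f ≈ 0.3594 of each dose.
Each bolus raises the concentration by D/Vd = 793/73 ≈ 10.863 mcg/mL.
Steady-state trough Cmin,ss = C₀·f/(1−f) ≈ 10.863 × 0.3594/0.6406 ≈ 6.095 mcg/mL.
Trough 6.1 mcg/mL vs MEC 5 mcg/mL: adequate.

6.1 mcg/mL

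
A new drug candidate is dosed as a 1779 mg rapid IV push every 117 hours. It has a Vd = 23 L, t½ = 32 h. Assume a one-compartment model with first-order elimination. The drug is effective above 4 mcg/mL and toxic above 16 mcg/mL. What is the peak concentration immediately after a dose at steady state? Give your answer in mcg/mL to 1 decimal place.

k = ln2/t½ = ln2/32 ≈ 0.021661 h⁻¹; fraction remaining f = e^(−kτ) = e^(−0.021661×117) ≈ 0.0793.
Accumulation ratio R = 1/(1 − f) ≈ 1/0.9207 ≈ 1.0861.
Each bolus raises the concentration by D/Vd = 1779/23 ≈ 77.348 mcg/mL.
Steady-state peak Cmax,ss = C₀·R ≈ 77.348 × 1.0861 ≈ 84.008 mcg/mL.
Peak 84.0 mcg/mL vs MTC 16 mcg/mL: exceeds toxic threshold.

84.0 mcg/mL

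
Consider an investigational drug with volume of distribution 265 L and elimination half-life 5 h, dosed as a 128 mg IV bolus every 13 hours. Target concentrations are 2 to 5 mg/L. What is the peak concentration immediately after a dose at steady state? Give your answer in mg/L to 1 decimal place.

0.6 mg/L

k = ln2/t½ = ln2/5 ≈ 0.138629 h⁻¹; fraction remaining f = e^(−kτ) = e^(−0.138629×13) ≈ 0.1649.
Accumulation ratio R = 1/(1 − f) ≈ 1/0.8351 ≈ 1.1975.
Each bolus raises the concentration by D/Vd = 128/265 ≈ 0.483 mg/L.
Steady-state peak Cmax,ss = C₀·R ≈ 0.483 × 1.1975 ≈ 0.578 mg/L.
Peak 0.6 mg/L vs MTC 5 mg/L: below toxic threshold.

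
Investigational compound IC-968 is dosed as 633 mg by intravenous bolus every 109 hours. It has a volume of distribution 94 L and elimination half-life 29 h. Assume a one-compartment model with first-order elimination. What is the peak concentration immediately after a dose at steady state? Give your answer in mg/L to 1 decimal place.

7.3 mg/L

τ/t½ = 109/29 ≈ 3.7586, so fraction remaining f = (1/2)^(109/29) ≈ 0.0739.
At steady state, accumulation factor R = 1/(1 − e^(−kτ)) ≈ 1.0798.
Single-dose peak C₀ = D/Vd = 633/94 ≈ 6.734 mg/L.
Steady-state peak Cmax,ss = C₀·R ≈ 6.734 × 1.0798 ≈ 7.271 mg/L.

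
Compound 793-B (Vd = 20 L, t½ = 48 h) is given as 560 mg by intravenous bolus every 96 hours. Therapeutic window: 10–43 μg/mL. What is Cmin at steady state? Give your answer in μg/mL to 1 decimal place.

τ = 96 h = 2 half-lives, so f = (1/2)^2 = 0.25.
At steady state, R = 1/(1 − 0.25) = 4/3.
Single-dose peak C₀ = D/Vd = 560/20 = 28 μg/mL.
Steady-state peak Cmax,ss = C₀·R = 28 × 4/3 ≈ 37.333 μg/mL.
Steady-state trough Cmin,ss = Cmax,ss·f ≈ 37.333 × 0.25 ≈ 9.333 μg/mL.
Trough 9.3 μg/mL vs MEC 10 μg/mL: subtherapeutic.

9.3 μg/mL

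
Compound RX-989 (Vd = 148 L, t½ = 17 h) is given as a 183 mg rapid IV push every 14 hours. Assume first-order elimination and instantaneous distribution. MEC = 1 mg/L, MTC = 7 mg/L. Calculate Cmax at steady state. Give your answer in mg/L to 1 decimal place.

2.8 mg/L

k = ln2/t½ = ln2/17 ≈ 0.040773 h⁻¹; fraction remaining f = e^(−kτ) = e^(−0.040773×14) ≈ 0.5651.
At steady state, accumulation factor R = 1/(1 − e^(−kτ)) ≈ 2.2994.
Each bolus raises the concentration by D/Vd = 183/148 ≈ 1.236 mg/L.
Cmax,ss = C₀/(1 − f) ≈ 1.236/0.4349 ≈ 2.842 mg/L.
Peak 2.8 mg/L vs MTC 7 mg/L: below toxic threshold.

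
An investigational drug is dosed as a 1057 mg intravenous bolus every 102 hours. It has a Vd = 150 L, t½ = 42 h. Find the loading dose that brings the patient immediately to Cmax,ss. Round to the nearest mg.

1298 mg

f = (1/2)^(102/42) ≈ 0.185749; accumulation ratio R = 1/(1−f) ≈ 1.22812.
Loading dose to hit Cmax,ss on first dose: D_load = D_maint·R ≈ 1057 × 1.22812 ≈ 1298.12 mg.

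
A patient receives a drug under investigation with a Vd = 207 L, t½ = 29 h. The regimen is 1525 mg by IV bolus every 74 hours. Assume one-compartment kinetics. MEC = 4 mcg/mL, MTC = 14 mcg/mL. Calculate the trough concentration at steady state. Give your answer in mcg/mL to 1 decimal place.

Over one 74-h interval, 74/29 ≈ 2.5517 half-lives elapse, leaving f ≈ 0.1706 of each dose.
Accumulation ratio R = 1/(1 − f) ≈ 1/0.8294 ≈ 1.2057.
Single-dose peak C₀ = D/Vd = 1525/207 ≈ 7.367 mcg/mL.
Steady-state peak Cmax,ss = C₀·R ≈ 7.367 × 1.2057 ≈ 8.882 mcg/mL.
One interval later, Cmin,ss = Cmax,ss·e^(−kτ) ≈ 8.882 × 0.1706 ≈ 1.515 mcg/mL.
Trough 1.5 mcg/mL vs MEC 4 mcg/mL: subtherapeutic.

1.5 mcg/mL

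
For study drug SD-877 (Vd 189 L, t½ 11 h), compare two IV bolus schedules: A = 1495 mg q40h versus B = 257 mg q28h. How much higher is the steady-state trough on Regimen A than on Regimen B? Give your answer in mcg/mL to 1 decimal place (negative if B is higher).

Regimen A: f = (1/2)^(40/11) ≈ 0.0804; Cmin,ss = (1495/189)·f/(1−f) ≈ 0.692 mcg/mL.
Regimen B: f = (1/2)^(28/11) ≈ 0.1713; Cmin,ss = (257/189)·f/(1−f) ≈ 0.281 mcg/mL.
Difference ≈ 0.692 − 0.281 ≈ 0.411 mcg/mL.

0.4 mcg/mL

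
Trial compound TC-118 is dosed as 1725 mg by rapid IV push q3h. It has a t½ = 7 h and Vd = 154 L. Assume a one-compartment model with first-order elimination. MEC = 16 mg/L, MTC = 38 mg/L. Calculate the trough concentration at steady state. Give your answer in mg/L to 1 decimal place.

32.4 mg/L

Over one 3-h interval, 3/7 ≈ 0.42857 half-lives elapse, leaving f ≈ 0.7430 of each dose.
Single-dose peak C₀ = D/Vd = 1725/154 ≈ 11.201 mg/L.
Steady-state trough Cmin,ss = C₀·f/(1−f) ≈ 11.201 × 0.7430/0.2570 ≈ 32.383 mg/L.
Trough 32.4 mg/L vs MEC 16 mg/L: adequate.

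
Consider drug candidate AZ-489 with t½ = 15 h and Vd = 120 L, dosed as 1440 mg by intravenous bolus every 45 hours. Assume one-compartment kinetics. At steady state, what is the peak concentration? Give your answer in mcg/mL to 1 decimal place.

13.7 mcg/mL

The dosing interval is 3 half-lives, so f = 2^(−3) = 0.125.
Accumulation ratio R = 1/(1 − f) = 1/0.875 = 8/7.
Single-dose peak C₀ = D/Vd = 1440/120 = 12 mcg/mL.
Steady-state peak Cmax,ss = C₀·R = 12 × 8/7 ≈ 13.714 mcg/mL.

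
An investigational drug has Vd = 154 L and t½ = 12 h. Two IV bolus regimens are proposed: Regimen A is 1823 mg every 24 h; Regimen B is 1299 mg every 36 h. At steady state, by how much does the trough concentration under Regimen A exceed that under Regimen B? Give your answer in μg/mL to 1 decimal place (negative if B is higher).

Regimen A: f = (1/2)^(24/12) ≈ 0.2500; Cmin,ss = (1823/154)·f/(1−f) ≈ 3.946 μg/mL.
Regimen B: f = (1/2)^(36/12) ≈ 0.1250; Cmin,ss = (1299/154)·f/(1−f) ≈ 1.205 μg/mL.
Difference ≈ 3.946 − 1.205 ≈ 2.741 μg/mL.

2.7 μg/mL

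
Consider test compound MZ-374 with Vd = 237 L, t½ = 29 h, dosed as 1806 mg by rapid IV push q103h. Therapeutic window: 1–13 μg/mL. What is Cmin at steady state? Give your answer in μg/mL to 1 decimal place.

τ/t½ = 103/29 ≈ 3.5517, so fraction remaining f = (1/2)^(103/29) ≈ 0.0853.
At steady state, accumulation factor R = 1/(1 − e^(−kτ)) ≈ 1.0933.
Each bolus raises the concentration by D/Vd = 1806/237 ≈ 7.620 μg/mL.
Cmax,ss = C₀/(1 − f) ≈ 7.620/0.9147 ≈ 8.331 μg/mL.
Steady-state trough Cmin,ss = Cmax,ss·f ≈ 8.331 × 0.0853 ≈ 0.711 μg/mL.
Trough 0.7 μg/mL vs MEC 1 μg/mL: subtherapeutic.

0.7 μg/mL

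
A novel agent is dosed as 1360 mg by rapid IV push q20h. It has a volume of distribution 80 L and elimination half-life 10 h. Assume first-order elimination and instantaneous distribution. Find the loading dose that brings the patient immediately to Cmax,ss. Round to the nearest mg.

f = (1/2)^(20/10) ≈ 0.250000; accumulation ratio R = 1/(1−f) ≈ 1.33333.
Loading dose to hit Cmax,ss on first dose: D_load = D_maint·R ≈ 1360 × 1.33333 ≈ 1813.33 mg.

1813 mg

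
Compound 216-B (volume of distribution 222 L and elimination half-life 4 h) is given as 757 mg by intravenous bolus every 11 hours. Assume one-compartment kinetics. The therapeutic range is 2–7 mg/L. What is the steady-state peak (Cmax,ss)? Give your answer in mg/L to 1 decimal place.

Over one 11-h interval, 11/4 ≈ 2.75 half-lives elapse, leaving f ≈ 0.1487 of each dose.
At steady state, accumulation factor R = 1/(1 − e^(−kτ)) ≈ 1.1747.
Single-dose peak C₀ = D/Vd = 757/222 ≈ 3.410 mg/L.
Cmax,ss = C₀/(1 − f) ≈ 3.410/0.8513 ≈ 4.006 mg/L.
Peak 4.0 mg/L vs MTC 7 mg/L: below toxic threshold.

4.0 mg/L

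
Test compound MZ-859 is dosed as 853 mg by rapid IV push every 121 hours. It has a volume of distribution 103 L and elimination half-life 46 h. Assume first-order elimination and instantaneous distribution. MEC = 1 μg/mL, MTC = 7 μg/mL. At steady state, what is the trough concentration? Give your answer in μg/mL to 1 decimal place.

1.6 μg/mL

k = ln2/t½ = ln2/46 ≈ 0.015068 h⁻¹; fraction remaining f = e^(−kτ) = e^(−0.015068×121) ≈ 0.1615.
Single-dose peak C₀ = D/Vd = 853/103 ≈ 8.282 μg/mL.
Steady-state trough Cmin,ss = C₀·f/(1−f) ≈ 8.282 × 0.1615/0.8385 ≈ 1.595 μg/mL.
Trough 1.6 μg/mL vs MEC 1 μg/mL: adequate.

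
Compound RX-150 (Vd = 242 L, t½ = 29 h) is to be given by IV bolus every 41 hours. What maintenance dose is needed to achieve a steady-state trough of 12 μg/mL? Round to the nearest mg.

4833 mg

τ/t½ = 41/29 ≈ 1.4138, so f = (1/2)^(41/29) ≈ 0.375324.
Cmin,ss = (D/Vd)·f/(1−f), so D = Cmin,ss·Vd·(1−f)/f.
D = 12 × 242 × (1−f)/f ≈ 12 × 242 × 1.66436 ≈ 4833.30 mg.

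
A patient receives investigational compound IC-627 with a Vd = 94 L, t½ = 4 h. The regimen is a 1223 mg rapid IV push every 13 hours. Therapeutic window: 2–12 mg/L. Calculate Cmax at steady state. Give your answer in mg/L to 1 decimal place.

14.5 mg/L

Over one 13-h interval, 13/4 ≈ 3.25 half-lives elapse, leaving f ≈ 0.1051 of each dose.
At steady state, accumulation factor R = 1/(1 − e^(−kτ)) ≈ 1.1174.
Each bolus raises the concentration by D/Vd = 1223/94 ≈ 13.011 mg/L.
Steady-state peak Cmax,ss = C₀·R ≈ 13.011 × 1.1174 ≈ 14.538 mg/L.
Peak 14.5 mg/L vs MTC 12 mg/L: exceeds toxic threshold.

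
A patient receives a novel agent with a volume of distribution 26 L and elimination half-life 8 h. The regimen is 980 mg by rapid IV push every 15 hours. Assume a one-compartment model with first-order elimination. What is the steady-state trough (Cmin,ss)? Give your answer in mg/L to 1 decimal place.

14.1 mg/L

Over one 15-h interval, 15/8 ≈ 1.875 half-lives elapse, leaving f ≈ 0.2726 of each dose.
Accumulation ratio R = 1/(1 − f) ≈ 1/0.7274 ≈ 1.3748.
Each bolus raises the concentration by D/Vd = 980/26 ≈ 37.692 mg/L.
Steady-state peak Cmax,ss = C₀·R ≈ 37.692 × 1.3748 ≈ 51.819 mg/L.
Steady-state trough Cmin,ss = Cmax,ss·f ≈ 51.819 × 0.2726 ≈ 14.126 mg/L.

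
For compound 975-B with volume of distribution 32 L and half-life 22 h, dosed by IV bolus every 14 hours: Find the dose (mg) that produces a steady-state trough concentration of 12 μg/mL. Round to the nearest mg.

213 mg

τ/t½ = 14/22 ≈ 0.63636, so f = (1/2)^(14/22) ≈ 0.643332.
Cmin,ss = (D/Vd)·f/(1−f), so D = Cmin,ss·Vd·(1−f)/f.
D = 12 × 32 × (1−f)/f ≈ 12 × 32 × 0.55441 ≈ 212.89 mg.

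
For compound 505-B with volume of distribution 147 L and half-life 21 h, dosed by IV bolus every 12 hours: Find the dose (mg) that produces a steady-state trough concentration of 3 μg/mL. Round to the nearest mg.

τ/t½ = 12/21 ≈ 0.57143, so f = (1/2)^(12/21) ≈ 0.672950.
Cmin,ss = (D/Vd)·f/(1−f), so D = Cmin,ss·Vd·(1−f)/f.
D = 3 × 147 × (1−f)/f ≈ 3 × 147 × 0.48599 ≈ 214.32 mg.

214 mg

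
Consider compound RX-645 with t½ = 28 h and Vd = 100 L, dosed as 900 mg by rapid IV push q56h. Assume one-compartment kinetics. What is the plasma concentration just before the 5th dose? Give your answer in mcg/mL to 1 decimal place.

3.0 mcg/mL

f = (1/2)^(τ/t½) = (1/2)^(56/28) ≈ 0.2500.
C₀ = D/Vd = 900/100 ≈ 9.000 mcg/mL.
Before the 5th dose, 4 doses have been given. Superposition: Cmin = C₀·(f + f² + … + f^4).
≈ 9.000 × (0.2500 + 0.0625 + 0.0156 + 0.0039) ≈ 9.000 × 0.3320 ≈ 2.988 mcg/mL.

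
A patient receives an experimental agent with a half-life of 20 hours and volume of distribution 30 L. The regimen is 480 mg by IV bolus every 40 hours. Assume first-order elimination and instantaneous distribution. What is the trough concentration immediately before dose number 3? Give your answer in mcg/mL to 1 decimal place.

5.0 mcg/mL

f = (1/2)^(τ/t½) = (1/2)^(40/20) ≈ 0.2500.
C₀ = D/Vd = 480/30 ≈ 16.000 mcg/mL.
Before the 3rd dose, 2 doses have been given. Superposition: Cmin = C₀·(f + f²).
≈ 16.000 × (0.2500 + 0.0625) ≈ 16.000 × 0.3125 ≈ 5.000 mcg/mL.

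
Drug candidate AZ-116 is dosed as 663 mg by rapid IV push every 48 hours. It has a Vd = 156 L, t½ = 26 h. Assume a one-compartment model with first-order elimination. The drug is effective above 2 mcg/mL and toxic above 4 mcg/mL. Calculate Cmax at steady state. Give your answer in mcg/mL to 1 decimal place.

τ/t½ = 48/26 ≈ 1.8462, so fraction remaining f = (1/2)^(48/26) ≈ 0.2781.
At steady state, accumulation factor R = 1/(1 − e^(−kτ)) ≈ 1.3852.
Each bolus raises the concentration by D/Vd = 663/156 ≈ 4.250 mcg/mL.
Cmax,ss = C₀/(1 − f) ≈ 4.250/0.7219 ≈ 5.887 mcg/mL.
Peak 5.9 mcg/mL vs MTC 4 mcg/mL: exceeds toxic threshold.

5.9 mcg/mL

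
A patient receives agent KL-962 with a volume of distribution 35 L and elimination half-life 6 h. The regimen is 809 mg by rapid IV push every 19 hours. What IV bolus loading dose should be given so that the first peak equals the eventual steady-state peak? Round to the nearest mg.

f = (1/2)^(19/6) ≈ 0.111362; accumulation ratio R = 1/(1−f) ≈ 1.12532.
Loading dose to hit Cmax,ss on first dose: D_load = D_maint·R ≈ 809 × 1.12532 ≈ 910.38 mg.

910 mg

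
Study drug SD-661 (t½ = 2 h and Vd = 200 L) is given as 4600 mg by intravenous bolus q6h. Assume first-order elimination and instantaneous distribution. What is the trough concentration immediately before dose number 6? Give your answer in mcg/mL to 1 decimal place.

3.3 mcg/mL

f = (1/2)^(τ/t½) = (1/2)^(6/2) ≈ 0.1250.
C₀ = D/Vd = 4600/200 ≈ 23.000 mcg/mL.
Before the 6th dose, 5 doses have been given. Superposition: Cmin = C₀·(f + f² + … + f^5).
≈ 23.000 × (0.1250 + 0.0156 + 0.0020 + 0.0002 + 0.0000) ≈ 23.000 × 0.1428 ≈ 3.284 mcg/mL.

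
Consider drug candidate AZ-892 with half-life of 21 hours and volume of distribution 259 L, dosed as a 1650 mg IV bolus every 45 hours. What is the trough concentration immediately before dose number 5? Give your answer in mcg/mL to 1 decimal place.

f = (1/2)^(τ/t½) = (1/2)^(45/21) ≈ 0.2264.
C₀ = D/Vd = 1650/259 ≈ 6.371 mcg/mL.
Before the 5th dose, 4 doses have been given. Superposition: Cmin = C₀·(f + f² + … + f^4).
≈ 6.371 × (0.2264 + 0.0513 + 0.0116 + 0.0026) ≈ 6.371 × 0.2919 ≈ 1.860 mcg/mL.

1.9 mcg/mL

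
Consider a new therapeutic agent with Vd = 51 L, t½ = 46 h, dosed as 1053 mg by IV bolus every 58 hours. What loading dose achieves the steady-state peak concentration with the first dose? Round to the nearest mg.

f = (1/2)^(58/46) ≈ 0.417292; accumulation ratio R = 1/(1−f) ≈ 1.71613.
Loading dose to hit Cmax,ss on first dose: D_load = D_maint·R ≈ 1053 × 1.71613 ≈ 1807.08 mg.

1807 mg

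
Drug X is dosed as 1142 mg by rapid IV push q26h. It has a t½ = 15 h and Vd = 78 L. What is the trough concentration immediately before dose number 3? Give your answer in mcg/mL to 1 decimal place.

f = (1/2)^(τ/t½) = (1/2)^(26/15) ≈ 0.3008.
C₀ = D/Vd = 1142/78 ≈ 14.641 mcg/mL.
Before the 3rd dose, 2 doses have been given. Superposition: Cmin = C₀·(f + f²).
≈ 14.641 × (0.3008 + 0.0905) ≈ 14.641 × 0.3913 ≈ 5.729 mcg/mL.

5.7 mcg/mL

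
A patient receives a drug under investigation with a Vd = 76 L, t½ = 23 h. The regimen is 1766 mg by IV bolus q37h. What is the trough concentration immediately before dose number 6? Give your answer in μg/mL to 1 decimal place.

f = (1/2)^(τ/t½) = (1/2)^(37/23) ≈ 0.3279.
C₀ = D/Vd = 1766/76 ≈ 23.237 μg/mL.
Before the 6th dose, 5 doses have been given. Superposition: Cmin = C₀·(f + f² + … + f^5).
≈ 23.237 × (0.3279 + 0.1075 + 0.0353 + 0.0116 + 0.0038) ≈ 23.237 × 0.4861 ≈ 11.296 μg/mL.

11.3 μg/mL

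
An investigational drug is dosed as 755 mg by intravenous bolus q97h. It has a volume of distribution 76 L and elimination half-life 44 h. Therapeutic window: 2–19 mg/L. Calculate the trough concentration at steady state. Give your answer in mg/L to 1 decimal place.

2.8 mg/L

Over one 97-h interval, 97/44 ≈ 2.2045 half-lives elapse, leaving f ≈ 0.2170 of each dose.
Accumulation ratio R = 1/(1 − f) ≈ 1/0.7830 ≈ 1.2771.
Single-dose peak C₀ = D/Vd = 755/76 ≈ 9.934 mg/L.
Cmax,ss = C₀/(1 − f) ≈ 9.934/0.7830 ≈ 12.687 mg/L.
Steady-state trough Cmin,ss = Cmax,ss·f ≈ 12.687 × 0.2170 ≈ 2.753 mg/L.
Trough 2.8 mg/L vs MEC 2 mg/L: adequate.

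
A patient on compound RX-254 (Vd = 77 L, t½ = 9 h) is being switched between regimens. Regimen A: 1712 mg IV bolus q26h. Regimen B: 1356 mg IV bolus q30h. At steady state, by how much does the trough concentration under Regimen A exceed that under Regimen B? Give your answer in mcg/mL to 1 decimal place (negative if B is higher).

1.5 mcg/mL

Regimen A: f = (1/2)^(26/9) ≈ 0.1350; Cmin,ss = (1712/77)·f/(1−f) ≈ 3.470 mcg/mL.
Regimen B: f = (1/2)^(30/9) ≈ 0.0992; Cmin,ss = (1356/77)·f/(1−f) ≈ 1.939 mcg/mL.
Difference ≈ 3.470 − 1.939 ≈ 1.531 mcg/mL.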